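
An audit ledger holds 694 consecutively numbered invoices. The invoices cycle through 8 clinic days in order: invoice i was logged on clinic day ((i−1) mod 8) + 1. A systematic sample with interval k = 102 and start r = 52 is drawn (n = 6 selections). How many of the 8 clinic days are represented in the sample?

Consecutive selections differ by k = 102, so their clinic day numbers differ by 102 mod 8 = 6.
gcd(102, 8) = 2, so the sample visits 8/2 = 4 distinct residues mod 8.
Start 52 is clinic day 4; the clinic days hit are 2, 4, 6, 8.

4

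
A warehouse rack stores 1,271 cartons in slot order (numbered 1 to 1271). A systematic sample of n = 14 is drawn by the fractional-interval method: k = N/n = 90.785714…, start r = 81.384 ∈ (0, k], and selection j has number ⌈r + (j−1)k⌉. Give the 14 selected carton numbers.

82, 173, 263, 354, 445, 536, 627, 717, 808, 899, 990, 1081, 1171, 1262

j=1: r + 0k = 81.384 → ⌈·⌉ = 82
j=2: r + 1k = 172.169714… → ⌈·⌉ = 173
j=3: r + 2k = 262.955428… → ⌈·⌉ = 263
j=4: r + 3k = 353.741142… → ⌈·⌉ = 354
j=5: r + 4k = 444.526857… → ⌈·⌉ = 445
j=6: r + 5k = 535.312571… → ⌈·⌉ = 536
j=7: r + 6k = 626.098285… → ⌈·⌉ = 627
j=8: r + 7k = 716.884 → ⌈·⌉ = 717
j=9: r + 8k = 807.669714… → ⌈·⌉ = 808
j=10: r + 9k = 898.455428… → ⌈·⌉ = 899
j=11: r + 10k = 989.241142… → ⌈·⌉ = 990
j=12: r + 11k = 1080.026857… → ⌈·⌉ = 1081
j=13: r + 12k = 1170.812571… → ⌈·⌉ = 1171
j=14: r + 13k = 1261.598285… → ⌈·⌉ = 1262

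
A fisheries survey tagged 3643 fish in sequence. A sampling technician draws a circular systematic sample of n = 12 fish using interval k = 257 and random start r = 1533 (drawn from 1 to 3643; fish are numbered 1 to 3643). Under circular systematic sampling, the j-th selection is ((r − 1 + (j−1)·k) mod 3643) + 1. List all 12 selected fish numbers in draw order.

Selection 1: 1533
Selection 2: 1533 + 257 = 1790
Selection 3: 1790 + 257 = 2047
Selection 4: 2047 + 257 = 2304
Selection 5: 2304 + 257 = 2561
Selection 6: 2561 + 257 = 2818
Selection 7: 2818 + 257 = 3075
Selection 8: 3075 + 257 = 3332
Selection 9: 3332 + 257 = 3589
Selection 10: 3589 + 257 = 3846 → 3846 − 3643 = 203
Selection 11: 203 + 257 = 460
Selection 12: 460 + 257 = 717

1533, 1790, 2047, 2304, 2561, 2818, 3075, 3332, 3589, 203, 460, 717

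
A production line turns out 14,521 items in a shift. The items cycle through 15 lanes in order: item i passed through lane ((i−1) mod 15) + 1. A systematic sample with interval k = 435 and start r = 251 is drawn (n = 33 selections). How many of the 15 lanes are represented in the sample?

1

Consecutive selections differ by k = 435, so their lane numbers differ by 435 mod 15 = 0.
gcd(435, 15) = 15, so the sample visits 15/15 = 1 distinct residues mod 15.
Start 251 is lane 11; the lanes hit are 11.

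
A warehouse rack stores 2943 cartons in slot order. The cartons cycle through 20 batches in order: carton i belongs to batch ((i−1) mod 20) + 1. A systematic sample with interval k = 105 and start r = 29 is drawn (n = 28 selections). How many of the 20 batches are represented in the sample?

4

Consecutive selections differ by k = 105, so their batch numbers differ by 105 mod 20 = 5.
gcd(105, 20) = 5, so the sample visits 20/5 = 4 distinct residues mod 20.
Start 29 is batch 9; the batches hit are 4, 9, 14, 19.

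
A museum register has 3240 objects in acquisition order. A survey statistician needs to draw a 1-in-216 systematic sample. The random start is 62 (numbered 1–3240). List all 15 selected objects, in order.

62, 278, 494, 710, 926, 1142, 1358, 1574, 1790, 2006, 2222, 2438, 2654, 2870, 3086

object 1: 62
object 2: 62 + 216 = 278
object 3: 278 + 216 = 494
object 4: 494 + 216 = 710
object 5: 710 + 216 = 926
object 6: 926 + 216 = 1142
object 7: 1142 + 216 = 1358
object 8: 1358 + 216 = 1574
object 9: 1574 + 216 = 1790
object 10: 1790 + 216 = 2006
object 11: 2006 + 216 = 2222
object 12: 2222 + 216 = 2438
object 13: 2438 + 216 = 2654
object 14: 2654 + 216 = 2870
object 15: 2870 + 216 = 3086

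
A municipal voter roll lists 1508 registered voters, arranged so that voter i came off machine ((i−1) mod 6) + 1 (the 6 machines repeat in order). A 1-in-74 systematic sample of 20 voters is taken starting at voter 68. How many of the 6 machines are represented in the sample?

3

Consecutive selections differ by k = 74, so their machine numbers differ by 74 mod 6 = 2.
gcd(74, 6) = 2, so the sample visits 6/2 = 3 distinct residues mod 6.
Start 68 is machine 2; the machines hit are 2, 4, 6.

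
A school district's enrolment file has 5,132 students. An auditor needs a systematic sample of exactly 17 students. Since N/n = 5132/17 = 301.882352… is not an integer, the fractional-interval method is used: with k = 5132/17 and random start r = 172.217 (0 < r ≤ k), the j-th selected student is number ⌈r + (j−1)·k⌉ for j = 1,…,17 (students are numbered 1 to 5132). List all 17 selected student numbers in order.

173, 475, 776, 1078, 1380, 1682, 1984, 2286, 2588, 2890, 3192, 3493, 3795, 4097, 4399, 4701, 5003

j=1: r + 0k = 172.217 → ⌈·⌉ = 173
j=2: r + 1k = 474.099352… → ⌈·⌉ = 475
j=3: r + 2k = 775.981705… → ⌈·⌉ = 776
j=4: r + 3k = 1077.864058… → ⌈·⌉ = 1078
j=5: r + 4k = 1379.746411… → ⌈·⌉ = 1380
j=6: r + 5k = 1681.628764… → ⌈·⌉ = 1682
j=7: r + 6k = 1983.511117… → ⌈·⌉ = 1984
j=8: r + 7k = 2285.393470… → ⌈·⌉ = 2286
j=9: r + 8k = 2587.275823… → ⌈·⌉ = 2588
j=10: r + 9k = 2889.158176… → ⌈·⌉ = 2890
j=11: r + 10k = 3191.040529… → ⌈·⌉ = 3192
j=12: r + 11k = 3492.922882… → ⌈·⌉ = 3493
j=13: r + 12k = 3794.805235… → ⌈·⌉ = 3795
j=14: r + 13k = 4096.687588… → ⌈·⌉ = 4097
j=15: r + 14k = 4398.569941… → ⌈·⌉ = 4399
j=16: r + 15k = 4700.452294… → ⌈·⌉ = 4701
j=17: r + 16k = 5002.334647… → ⌈·⌉ = 5003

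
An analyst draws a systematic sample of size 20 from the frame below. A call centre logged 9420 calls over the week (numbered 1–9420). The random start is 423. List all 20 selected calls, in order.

423, 894, 1365, 1836, 2307, 2778, 3249, 3720, 4191, 4662, 5133, 5604, 6075, 6546, 7017, 7488, 7959, 8430, 8901, 9372

k = N/n = 9420/20 = 471
call 1: 423
call 2: 423 + 471 = 894
call 3: 894 + 471 = 1365
call 4: 1365 + 471 = 1836
call 5: 1836 + 471 = 2307
call 6: 2307 + 471 = 2778
call 7: 2778 + 471 = 3249
call 8: 3249 + 471 = 3720
call 9: 3720 + 471 = 4191
call 10: 4191 + 471 = 4662
call 11: 4662 + 471 = 5133
call 12: 5133 + 471 = 5604
call 13: 5604 + 471 = 6075
call 14: 6075 + 471 = 6546
call 15: 6546 + 471 = 7017
call 16: 7017 + 471 = 7488
call 17: 7488 + 471 = 7959
call 18: 7959 + 471 = 8430
call 19: 8430 + 471 = 8901
call 20: 8901 + 471 = 9372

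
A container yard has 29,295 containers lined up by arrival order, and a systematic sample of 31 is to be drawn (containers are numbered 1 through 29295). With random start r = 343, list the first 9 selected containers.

343, 1288, 2233, 3178, 4123, 5068, 6013, 6958, 7903

k = N/n = 29295/31 = 945
container 1: 343
container 2: 343 + 945 = 1288
container 3: 1288 + 945 = 2233
container 4: 2233 + 945 = 3178
container 5: 3178 + 945 = 4123
container 6: 4123 + 945 = 5068
container 7: 5068 + 945 = 6013
container 8: 6013 + 945 = 6958
container 9: 6958 + 945 = 7903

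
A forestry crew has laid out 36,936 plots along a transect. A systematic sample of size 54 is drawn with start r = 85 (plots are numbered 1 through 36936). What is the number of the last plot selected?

k = 36936/54 = 684
54th selection = r + (54−1)·k = 85 + 53×684 = 85 + 36252 = 36337

36337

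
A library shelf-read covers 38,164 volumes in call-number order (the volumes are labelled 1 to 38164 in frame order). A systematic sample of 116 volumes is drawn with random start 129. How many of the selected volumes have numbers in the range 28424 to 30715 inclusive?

k = 38164/116 = 329
First selection ≥ 28424: 129 + ⌈(28424−129)/329⌉·329 = 129 + 87×329 = 28752
Last selection ≤ 30715: 129 + ⌊(30715−129)/329⌋·329 = 129 + 92×329 = 30397
Count = 92 − 87 + 1 = 6

6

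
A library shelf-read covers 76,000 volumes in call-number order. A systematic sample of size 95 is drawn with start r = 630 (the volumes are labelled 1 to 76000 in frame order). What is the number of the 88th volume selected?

k = 76000/95 = 800
88th selection = r + (88−1)·k = 630 + 87×800 = 630 + 69600 = 70230

70230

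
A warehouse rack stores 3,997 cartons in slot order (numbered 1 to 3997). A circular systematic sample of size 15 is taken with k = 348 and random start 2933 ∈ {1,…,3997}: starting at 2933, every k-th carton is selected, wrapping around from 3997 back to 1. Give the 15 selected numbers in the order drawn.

2933, 3281, 3629, 3977, 328, 676, 1024, 1372, 1720, 2068, 2416, 2764, 3112, 3460, 3808

Selection 1: 2933
Selection 2: 2933 + 348 = 3281
Selection 3: 3281 + 348 = 3629
Selection 4: 3629 + 348 = 3977
Selection 5: 3977 + 348 = 4325 → 4325 − 3997 = 328
Selection 6: 328 + 348 = 676
Selection 7: 676 + 348 = 1024
Selection 8: 1024 + 348 = 1372
Selection 9: 1372 + 348 = 1720
Selection 10: 1720 + 348 = 2068
Selection 11: 2068 + 348 = 2416
Selection 12: 2416 + 348 = 2764
Selection 13: 2764 + 348 = 3112
Selection 14: 3112 + 348 = 3460
Selection 15: 3460 + 348 = 3808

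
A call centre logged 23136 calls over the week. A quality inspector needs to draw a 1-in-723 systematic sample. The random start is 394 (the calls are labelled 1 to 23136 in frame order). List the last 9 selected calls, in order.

17023, 17746, 18469, 19192, 19915, 20638, 21361, 22084, 22807

24th selection = 394 + 23×723 = 17023
25th: 17023 + 723 = 17746
26th: 17746 + 723 = 18469
27th: 18469 + 723 = 19192
28th: 19192 + 723 = 19915
29th: 19915 + 723 = 20638
30th: 20638 + 723 = 21361
31st: 21361 + 723 = 22084
32nd: 22084 + 723 = 22807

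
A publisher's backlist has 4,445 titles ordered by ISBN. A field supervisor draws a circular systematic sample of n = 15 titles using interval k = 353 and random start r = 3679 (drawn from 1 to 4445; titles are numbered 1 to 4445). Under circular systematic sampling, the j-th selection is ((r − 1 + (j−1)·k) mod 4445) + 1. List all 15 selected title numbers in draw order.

3679, 4032, 4385, 293, 646, 999, 1352, 1705, 2058, 2411, 2764, 3117, 3470, 3823, 4176

Selection 1: 3679
Selection 2: 3679 + 353 = 4032
Selection 3: 4032 + 353 = 4385
Selection 4: 4385 + 353 = 4738 → 4738 − 4445 = 293
Selection 5: 293 + 353 = 646
Selection 6: 646 + 353 = 999
Selection 7: 999 + 353 = 1352
Selection 8: 1352 + 353 = 1705
Selection 9: 1705 + 353 = 2058
Selection 10: 2058 + 353 = 2411
Selection 11: 2411 + 353 = 2764
Selection 12: 2764 + 353 = 3117
Selection 13: 3117 + 353 = 3470
Selection 14: 3470 + 353 = 3823
Selection 15: 3823 + 353 = 4176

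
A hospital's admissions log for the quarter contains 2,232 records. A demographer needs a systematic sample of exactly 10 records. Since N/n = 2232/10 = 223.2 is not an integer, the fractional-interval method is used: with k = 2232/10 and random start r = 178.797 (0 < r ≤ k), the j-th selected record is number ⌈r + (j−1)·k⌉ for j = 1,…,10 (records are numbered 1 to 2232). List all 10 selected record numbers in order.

179, 402, 626, 849, 1072, 1295, 1518, 1742, 1965, 2188

j=1: r + 0k = 178.797 → ⌈·⌉ = 179
j=2: r + 1k = 401.997 → ⌈·⌉ = 402
j=3: r + 2k = 625.197 → ⌈·⌉ = 626
j=4: r + 3k = 848.397 → ⌈·⌉ = 849
j=5: r + 4k = 1071.597 → ⌈·⌉ = 1072
j=6: r + 5k = 1294.797 → ⌈·⌉ = 1295
j=7: r + 6k = 1517.997 → ⌈·⌉ = 1518
j=8: r + 7k = 1741.197 → ⌈·⌉ = 1742
j=9: r + 8k = 1964.397 → ⌈·⌉ = 1965
j=10: r + 9k = 2187.597 → ⌈·⌉ = 2188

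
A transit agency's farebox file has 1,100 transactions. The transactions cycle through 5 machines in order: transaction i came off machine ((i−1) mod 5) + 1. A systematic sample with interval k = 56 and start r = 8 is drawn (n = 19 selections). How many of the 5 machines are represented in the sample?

Consecutive selections differ by k = 56, so their machine numbers differ by 56 mod 5 = 1.
gcd(56, 5) = 1, so the sample visits 5/1 = 5 distinct residues mod 5.
Start 8 is machine 3; the machines hit are 1, 2, 3, 4, 5.

5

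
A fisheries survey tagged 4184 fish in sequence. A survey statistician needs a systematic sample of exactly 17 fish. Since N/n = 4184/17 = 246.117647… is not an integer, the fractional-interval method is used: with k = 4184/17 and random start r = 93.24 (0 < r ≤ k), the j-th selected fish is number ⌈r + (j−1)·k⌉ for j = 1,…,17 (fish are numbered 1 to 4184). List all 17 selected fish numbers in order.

94, 340, 586, 832, 1078, 1324, 1570, 1817, 2063, 2309, 2555, 2801, 3047, 3293, 3539, 3786, 4032

j=1: r + 0k = 93.24 → ⌈·⌉ = 94
j=2: r + 1k = 339.357647… → ⌈·⌉ = 340
j=3: r + 2k = 585.475294… → ⌈·⌉ = 586
j=4: r + 3k = 831.592941… → ⌈·⌉ = 832
j=5: r + 4k = 1077.710588… → ⌈·⌉ = 1078
j=6: r + 5k = 1323.828235… → ⌈·⌉ = 1324
j=7: r + 6k = 1569.945882… → ⌈·⌉ = 1570
j=8: r + 7k = 1816.063529… → ⌈·⌉ = 1817
j=9: r + 8k = 2062.181176… → ⌈·⌉ = 2063
j=10: r + 9k = 2308.298823… → ⌈·⌉ = 2309
j=11: r + 10k = 2554.416470… → ⌈·⌉ = 2555
j=12: r + 11k = 2800.534117… → ⌈·⌉ = 2801
j=13: r + 12k = 3046.651764… → ⌈·⌉ = 3047
j=14: r + 13k = 3292.769411… → ⌈·⌉ = 3293
j=15: r + 14k = 3538.887058… → ⌈·⌉ = 3539
j=16: r + 15k = 3785.004705… → ⌈·⌉ = 3786
j=17: r + 16k = 4031.122352… → ⌈·⌉ = 4032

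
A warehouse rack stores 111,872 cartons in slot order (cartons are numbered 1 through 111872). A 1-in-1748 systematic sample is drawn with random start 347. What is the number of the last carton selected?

k = 1748
64th selection = r + (64−1)·k = 347 + 63×1748 = 347 + 110124 = 110471

110471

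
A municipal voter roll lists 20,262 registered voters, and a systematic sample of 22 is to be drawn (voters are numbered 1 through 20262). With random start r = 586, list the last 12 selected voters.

9796, 10717, 11638, 12559, 13480, 14401, 15322, 16243, 17164, 18085, 19006, 19927

k = N/n = 20262/22 = 921
11th selection = 586 + 10×921 = 9796
12th: 9796 + 921 = 10717
13th: 10717 + 921 = 11638
14th: 11638 + 921 = 12559
15th: 12559 + 921 = 13480
16th: 13480 + 921 = 14401
17th: 14401 + 921 = 15322
18th: 15322 + 921 = 16243
19th: 16243 + 921 = 17164
20th: 17164 + 921 = 18085
21st: 18085 + 921 = 19006
22nd: 19006 + 921 = 19927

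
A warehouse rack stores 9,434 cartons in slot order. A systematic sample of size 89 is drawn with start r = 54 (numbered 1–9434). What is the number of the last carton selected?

k = 9434/89 = 106
89th selection = r + (89−1)·k = 54 + 88×106 = 54 + 9328 = 9382

9382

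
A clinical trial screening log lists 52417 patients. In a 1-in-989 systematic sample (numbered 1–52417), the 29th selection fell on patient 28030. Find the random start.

k = 989
r = 28030 − (29−1)×989 = 28030 − 27692 = 338

338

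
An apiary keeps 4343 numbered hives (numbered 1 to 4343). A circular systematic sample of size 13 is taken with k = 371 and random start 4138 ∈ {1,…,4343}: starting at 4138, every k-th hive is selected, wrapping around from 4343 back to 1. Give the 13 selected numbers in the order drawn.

Selection 1: 4138
Selection 2: 4138 + 371 = 4509 → 4509 − 4343 = 166
Selection 3: 166 + 371 = 537
Selection 4: 537 + 371 = 908
Selection 5: 908 + 371 = 1279
Selection 6: 1279 + 371 = 1650
Selection 7: 1650 + 371 = 2021
Selection 8: 2021 + 371 = 2392
Selection 9: 2392 + 371 = 2763
Selection 10: 2763 + 371 = 3134
Selection 11: 3134 + 371 = 3505
Selection 12: 3505 + 371 = 3876
Selection 13: 3876 + 371 = 4247

4138, 166, 537, 908, 1279, 1650, 2021, 2392, 2763, 3134, 3505, 3876, 4247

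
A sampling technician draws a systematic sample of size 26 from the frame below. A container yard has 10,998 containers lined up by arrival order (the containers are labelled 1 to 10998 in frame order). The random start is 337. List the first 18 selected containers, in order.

337, 760, 1183, 1606, 2029, 2452, 2875, 3298, 3721, 4144, 4567, 4990, 5413, 5836, 6259, 6682, 7105, 7528

k = N/n = 10998/26 = 423
container 1: 337
container 2: 337 + 423 = 760
container 3: 760 + 423 = 1183
container 4: 1183 + 423 = 1606
container 5: 1606 + 423 = 2029
container 6: 2029 + 423 = 2452
container 7: 2452 + 423 = 2875
container 8: 2875 + 423 = 3298
container 9: 3298 + 423 = 3721
container 10: 3721 + 423 = 4144
container 11: 4144 + 423 = 4567
container 12: 4567 + 423 = 4990
container 13: 4990 + 423 = 5413
container 14: 5413 + 423 = 5836
container 15: 5836 + 423 = 6259
container 16: 6259 + 423 = 6682
container 17: 6682 + 423 = 7105
container 18: 7105 + 423 = 7528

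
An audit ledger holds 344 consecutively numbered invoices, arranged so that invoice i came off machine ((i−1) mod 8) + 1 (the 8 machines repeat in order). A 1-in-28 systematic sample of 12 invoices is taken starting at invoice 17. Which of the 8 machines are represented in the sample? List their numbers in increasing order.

1, 5

Consecutive selections differ by k = 28, so their machine numbers differ by 28 mod 8 = 4.
gcd(28, 8) = 4, so the sample visits 8/4 = 2 distinct residues mod 8.
Start 17 is machine 1; the machines hit are 1, 5.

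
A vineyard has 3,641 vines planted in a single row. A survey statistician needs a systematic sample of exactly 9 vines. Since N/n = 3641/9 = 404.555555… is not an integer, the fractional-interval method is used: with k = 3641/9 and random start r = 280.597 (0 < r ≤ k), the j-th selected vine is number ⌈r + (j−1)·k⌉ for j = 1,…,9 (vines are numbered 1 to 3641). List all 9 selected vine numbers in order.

j=1: r + 0k = 280.597 → ⌈·⌉ = 281
j=2: r + 1k = 685.152555… → ⌈·⌉ = 686
j=3: r + 2k = 1089.708111… → ⌈·⌉ = 1090
j=4: r + 3k = 1494.263666… → ⌈·⌉ = 1495
j=5: r + 4k = 1898.819222… → ⌈·⌉ = 1899
j=6: r + 5k = 2303.374777… → ⌈·⌉ = 2304
j=7: r + 6k = 2707.930333… → ⌈·⌉ = 2708
j=8: r + 7k = 3112.485888… → ⌈·⌉ = 3113
j=9: r + 8k = 3517.041444… → ⌈·⌉ = 3518

281, 686, 1090, 1495, 1899, 2304, 2708, 3113, 3518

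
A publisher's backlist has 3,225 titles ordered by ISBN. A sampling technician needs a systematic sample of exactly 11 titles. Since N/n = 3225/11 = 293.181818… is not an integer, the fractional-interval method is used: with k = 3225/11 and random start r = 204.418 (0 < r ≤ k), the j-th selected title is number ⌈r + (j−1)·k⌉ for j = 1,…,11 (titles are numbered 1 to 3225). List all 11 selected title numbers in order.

j=1: r + 0k = 204.418 → ⌈·⌉ = 205
j=2: r + 1k = 497.599818… → ⌈·⌉ = 498
j=3: r + 2k = 790.781636… → ⌈·⌉ = 791
j=4: r + 3k = 1083.963454… → ⌈·⌉ = 1084
j=5: r + 4k = 1377.145272… → ⌈·⌉ = 1378
j=6: r + 5k = 1670.327090… → ⌈·⌉ = 1671
j=7: r + 6k = 1963.508909… → ⌈·⌉ = 1964
j=8: r + 7k = 2256.690727… → ⌈·⌉ = 2257
j=9: r + 8k = 2549.872545… → ⌈·⌉ = 2550
j=10: r + 9k = 2843.054363… → ⌈·⌉ = 2844
j=11: r + 10k = 3136.236181… → ⌈·⌉ = 3137

205, 498, 791, 1084, 1378, 1671, 1964, 2257, 2550, 2844, 3137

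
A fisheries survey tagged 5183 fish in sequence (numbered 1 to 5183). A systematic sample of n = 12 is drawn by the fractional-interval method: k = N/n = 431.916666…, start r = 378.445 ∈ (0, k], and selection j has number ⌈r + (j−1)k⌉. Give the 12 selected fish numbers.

379, 811, 1243, 1675, 2107, 2539, 2970, 3402, 3834, 4266, 4698, 5130

j=1: r + 0k = 378.445 → ⌈·⌉ = 379
j=2: r + 1k = 810.361666… → ⌈·⌉ = 811
j=3: r + 2k = 1242.278333… → ⌈·⌉ = 1243
j=4: r + 3k = 1674.195 → ⌈·⌉ = 1675
j=5: r + 4k = 2106.111666… → ⌈·⌉ = 2107
j=6: r + 5k = 2538.028333… → ⌈·⌉ = 2539
j=7: r + 6k = 2969.945 → ⌈·⌉ = 2970
j=8: r + 7k = 3401.861666… → ⌈·⌉ = 3402
j=9: r + 8k = 3833.778333… → ⌈·⌉ = 3834
j=10: r + 9k = 4265.695 → ⌈·⌉ = 4266
j=11: r + 10k = 4697.611666… → ⌈·⌉ = 4698
j=12: r + 11k = 5129.528333… → ⌈·⌉ = 5130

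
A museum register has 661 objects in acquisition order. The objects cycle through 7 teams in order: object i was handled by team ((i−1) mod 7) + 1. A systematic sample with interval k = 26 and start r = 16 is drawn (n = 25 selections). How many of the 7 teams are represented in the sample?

7

Consecutive selections differ by k = 26, so their team numbers differ by 26 mod 7 = 5.
gcd(26, 7) = 1, so the sample visits 7/1 = 7 distinct residues mod 7.
Start 16 is team 2; the teams hit are 1, 2, 3, 4, 5, 6, 7.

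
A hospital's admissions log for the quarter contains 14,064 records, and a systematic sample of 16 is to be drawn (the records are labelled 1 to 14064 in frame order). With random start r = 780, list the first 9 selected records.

780, 1659, 2538, 3417, 4296, 5175, 6054, 6933, 7812

k = N/n = 14064/16 = 879
record 1: 780
record 2: 780 + 879 = 1659
record 3: 1659 + 879 = 2538
record 4: 2538 + 879 = 3417
record 5: 3417 + 879 = 4296
record 6: 4296 + 879 = 5175
record 7: 5175 + 879 = 6054
record 8: 6054 + 879 = 6933
record 9: 6933 + 879 = 7812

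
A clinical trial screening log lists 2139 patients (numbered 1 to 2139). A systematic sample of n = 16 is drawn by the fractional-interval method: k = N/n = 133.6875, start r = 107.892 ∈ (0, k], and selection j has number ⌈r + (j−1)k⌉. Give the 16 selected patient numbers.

108, 242, 376, 509, 643, 777, 911, 1044, 1178, 1312, 1445, 1579, 1713, 1846, 1980, 2114

j=1: r + 0k = 107.892 → ⌈·⌉ = 108
j=2: r + 1k = 241.5795 → ⌈·⌉ = 242
j=3: r + 2k = 375.267 → ⌈·⌉ = 376
j=4: r + 3k = 508.9545 → ⌈·⌉ = 509
j=5: r + 4k = 642.642 → ⌈·⌉ = 643
j=6: r + 5k = 776.3295 → ⌈·⌉ = 777
j=7: r + 6k = 910.017 → ⌈·⌉ = 911
j=8: r + 7k = 1043.7045 → ⌈·⌉ = 1044
j=9: r + 8k = 1177.392 → ⌈·⌉ = 1178
j=10: r + 9k = 1311.0795 → ⌈·⌉ = 1312
j=11: r + 10k = 1444.767 → ⌈·⌉ = 1445
j=12: r + 11k = 1578.4545 → ⌈·⌉ = 1579
j=13: r + 12k = 1712.142 → ⌈·⌉ = 1713
j=14: r + 13k = 1845.8295 → ⌈·⌉ = 1846
j=15: r + 14k = 1979.517 → ⌈·⌉ = 1980
j=16: r + 15k = 2113.2045 → ⌈·⌉ = 2114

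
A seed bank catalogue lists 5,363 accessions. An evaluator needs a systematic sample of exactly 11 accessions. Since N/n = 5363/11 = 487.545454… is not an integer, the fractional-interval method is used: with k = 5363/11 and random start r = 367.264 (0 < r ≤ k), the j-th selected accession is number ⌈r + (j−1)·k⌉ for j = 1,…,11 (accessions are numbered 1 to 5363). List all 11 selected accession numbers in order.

368, 855, 1343, 1830, 2318, 2805, 3293, 3781, 4268, 4756, 5243

j=1: r + 0k = 367.264 → ⌈·⌉ = 368
j=2: r + 1k = 854.809454… → ⌈·⌉ = 855
j=3: r + 2k = 1342.354909… → ⌈·⌉ = 1343
j=4: r + 3k = 1829.900363… → ⌈·⌉ = 1830
j=5: r + 4k = 2317.445818… → ⌈·⌉ = 2318
j=6: r + 5k = 2804.991272… → ⌈·⌉ = 2805
j=7: r + 6k = 3292.536727… → ⌈·⌉ = 3293
j=8: r + 7k = 3780.082181… → ⌈·⌉ = 3781
j=9: r + 8k = 4267.627636… → ⌈·⌉ = 4268
j=10: r + 9k = 4755.173090… → ⌈·⌉ = 4756
j=11: r + 10k = 5242.718545… → ⌈·⌉ = 5243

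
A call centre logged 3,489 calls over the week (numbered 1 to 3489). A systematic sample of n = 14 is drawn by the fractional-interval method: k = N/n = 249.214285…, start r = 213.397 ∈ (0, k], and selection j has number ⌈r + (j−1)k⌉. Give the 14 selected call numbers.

j=1: r + 0k = 213.397 → ⌈·⌉ = 214
j=2: r + 1k = 462.611285… → ⌈·⌉ = 463
j=3: r + 2k = 711.825571… → ⌈·⌉ = 712
j=4: r + 3k = 961.039857… → ⌈·⌉ = 962
j=5: r + 4k = 1210.254142… → ⌈·⌉ = 1211
j=6: r + 5k = 1459.468428… → ⌈·⌉ = 1460
j=7: r + 6k = 1708.682714… → ⌈·⌉ = 1709
j=8: r + 7k = 1957.897 → ⌈·⌉ = 1958
j=9: r + 8k = 2207.111285… → ⌈·⌉ = 2208
j=10: r + 9k = 2456.325571… → ⌈·⌉ = 2457
j=11: r + 10k = 2705.539857… → ⌈·⌉ = 2706
j=12: r + 11k = 2954.754142… → ⌈·⌉ = 2955
j=13: r + 12k = 3203.968428… → ⌈·⌉ = 3204
j=14: r + 13k = 3453.182714… → ⌈·⌉ = 3454

214, 463, 712, 962, 1211, 1460, 1709, 1958, 2208, 2457, 2706, 2955, 3204, 3454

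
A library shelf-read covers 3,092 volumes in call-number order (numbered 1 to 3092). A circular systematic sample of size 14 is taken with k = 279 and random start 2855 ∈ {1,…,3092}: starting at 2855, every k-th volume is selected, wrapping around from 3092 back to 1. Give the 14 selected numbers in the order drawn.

Selection 1: 2855
Selection 2: 2855 + 279 = 3134 → 3134 − 3092 = 42
Selection 3: 42 + 279 = 321
Selection 4: 321 + 279 = 600
Selection 5: 600 + 279 = 879
Selection 6: 879 + 279 = 1158
Selection 7: 1158 + 279 = 1437
Selection 8: 1437 + 279 = 1716
Selection 9: 1716 + 279 = 1995
Selection 10: 1995 + 279 = 2274
Selection 11: 2274 + 279 = 2553
Selection 12: 2553 + 279 = 2832
Selection 13: 2832 + 279 = 3111 → 3111 − 3092 = 19
Selection 14: 19 + 279 = 298

2855, 42, 321, 600, 879, 1158, 1437, 1716, 1995, 2274, 2553, 2832, 19, 298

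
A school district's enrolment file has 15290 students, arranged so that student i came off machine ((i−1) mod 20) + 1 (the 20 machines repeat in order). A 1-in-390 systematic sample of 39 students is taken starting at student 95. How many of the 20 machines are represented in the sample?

2

Consecutive selections differ by k = 390, so their machine numbers differ by 390 mod 20 = 10.
gcd(390, 20) = 10, so the sample visits 20/10 = 2 distinct residues mod 20.
Start 95 is machine 15; the machines hit are 5, 15.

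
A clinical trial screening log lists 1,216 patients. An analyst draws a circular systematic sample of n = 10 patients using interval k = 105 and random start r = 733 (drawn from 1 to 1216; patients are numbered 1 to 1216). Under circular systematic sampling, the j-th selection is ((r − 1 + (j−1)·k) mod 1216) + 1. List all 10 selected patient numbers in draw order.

Selection 1: 733
Selection 2: 733 + 105 = 838
Selection 3: 838 + 105 = 943
Selection 4: 943 + 105 = 1048
Selection 5: 1048 + 105 = 1153
Selection 6: 1153 + 105 = 1258 → 1258 − 1216 = 42
Selection 7: 42 + 105 = 147
Selection 8: 147 + 105 = 252
Selection 9: 252 + 105 = 357
Selection 10: 357 + 105 = 462

733, 838, 943, 1048, 1153, 42, 147, 252, 357, 462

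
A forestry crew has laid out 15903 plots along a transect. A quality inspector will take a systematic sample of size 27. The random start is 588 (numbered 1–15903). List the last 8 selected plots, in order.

k = N/n = 15903/27 = 589
20th selection = 588 + 19×589 = 11779
21st: 11779 + 589 = 12368
22nd: 12368 + 589 = 12957
23rd: 12957 + 589 = 13546
24th: 13546 + 589 = 14135
25th: 14135 + 589 = 14724
26th: 14724 + 589 = 15313
27th: 15313 + 589 = 15902

11779, 12368, 12957, 13546, 14135, 14724, 15313, 15902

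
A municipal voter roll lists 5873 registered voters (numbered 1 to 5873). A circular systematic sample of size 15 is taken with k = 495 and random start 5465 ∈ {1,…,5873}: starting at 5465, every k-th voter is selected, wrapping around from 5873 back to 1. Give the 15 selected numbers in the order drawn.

5465, 87, 582, 1077, 1572, 2067, 2562, 3057, 3552, 4047, 4542, 5037, 5532, 154, 649

Selection 1: 5465
Selection 2: 5465 + 495 = 5960 → 5960 − 5873 = 87
Selection 3: 87 + 495 = 582
Selection 4: 582 + 495 = 1077
Selection 5: 1077 + 495 = 1572
Selection 6: 1572 + 495 = 2067
Selection 7: 2067 + 495 = 2562
Selection 8: 2562 + 495 = 3057
Selection 9: 3057 + 495 = 3552
Selection 10: 3552 + 495 = 4047
Selection 11: 4047 + 495 = 4542
Selection 12: 4542 + 495 = 5037
Selection 13: 5037 + 495 = 5532
Selection 14: 5532 + 495 = 6027 → 6027 − 5873 = 154
Selection 15: 154 + 495 = 649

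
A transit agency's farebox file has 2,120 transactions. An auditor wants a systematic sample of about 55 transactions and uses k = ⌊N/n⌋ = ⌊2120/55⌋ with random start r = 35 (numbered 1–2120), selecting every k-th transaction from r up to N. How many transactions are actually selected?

k = ⌊2120/55⌋ = 38
Achieved size = ⌊(2120 − 35)/38⌋ + 1 = ⌊2085/38⌋ + 1 = 54 + 1 = 55
(last selection: 35 + 54×38 = 2087 ≤ 2120; next would be 2125 > 2120)

55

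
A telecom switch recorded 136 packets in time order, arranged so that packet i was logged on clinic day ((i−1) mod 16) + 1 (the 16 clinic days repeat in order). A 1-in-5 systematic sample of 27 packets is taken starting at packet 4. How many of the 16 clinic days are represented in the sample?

Consecutive selections differ by k = 5, so their clinic day numbers differ by 5 mod 16 = 5.
gcd(5, 16) = 1, so the sample visits 16/1 = 16 distinct residues mod 16.
Start 4 is clinic day 4; the clinic days hit are 1, 2, 3, 4, 5, 6, 7, 8, 9, 10, 11, 12, 13, 14, 15, 16.

16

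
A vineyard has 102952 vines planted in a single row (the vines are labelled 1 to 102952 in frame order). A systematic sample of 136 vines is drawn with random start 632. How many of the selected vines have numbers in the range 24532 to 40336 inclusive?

21

k = 102952/136 = 757
First selection ≥ 24532: 632 + ⌈(24532−632)/757⌉·757 = 632 + 32×757 = 24856
Last selection ≤ 40336: 632 + ⌊(40336−632)/757⌋·757 = 632 + 52×757 = 39996
Count = 52 − 32 + 1 = 21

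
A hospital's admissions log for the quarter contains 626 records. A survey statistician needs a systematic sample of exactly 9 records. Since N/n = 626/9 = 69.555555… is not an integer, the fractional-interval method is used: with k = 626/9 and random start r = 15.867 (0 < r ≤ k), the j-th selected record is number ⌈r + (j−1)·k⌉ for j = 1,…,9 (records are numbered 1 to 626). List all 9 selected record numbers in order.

j=1: r + 0k = 15.867 → ⌈·⌉ = 16
j=2: r + 1k = 85.422555… → ⌈·⌉ = 86
j=3: r + 2k = 154.978111… → ⌈·⌉ = 155
j=4: r + 3k = 224.533666… → ⌈·⌉ = 225
j=5: r + 4k = 294.089222… → ⌈·⌉ = 295
j=6: r + 5k = 363.644777… → ⌈·⌉ = 364
j=7: r + 6k = 433.200333… → ⌈·⌉ = 434
j=8: r + 7k = 502.755888… → ⌈·⌉ = 503
j=9: r + 8k = 572.311444… → ⌈·⌉ = 573

16, 86, 155, 225, 295, 364, 434, 503, 573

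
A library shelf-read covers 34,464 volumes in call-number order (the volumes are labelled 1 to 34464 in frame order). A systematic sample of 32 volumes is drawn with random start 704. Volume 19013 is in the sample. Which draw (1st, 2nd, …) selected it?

k = 34464/32 = 1077
position = (19013 − 704)/1077 + 1 = 18309/1077 + 1 = 17 + 1 = 18

18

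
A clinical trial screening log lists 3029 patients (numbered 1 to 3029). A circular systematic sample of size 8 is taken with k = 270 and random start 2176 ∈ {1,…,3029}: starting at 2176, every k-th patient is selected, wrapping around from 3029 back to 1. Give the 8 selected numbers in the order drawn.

Selection 1: 2176
Selection 2: 2176 + 270 = 2446
Selection 3: 2446 + 270 = 2716
Selection 4: 2716 + 270 = 2986
Selection 5: 2986 + 270 = 3256 → 3256 − 3029 = 227
Selection 6: 227 + 270 = 497
Selection 7: 497 + 270 = 767
Selection 8: 767 + 270 = 1037

2176, 2446, 2716, 2986, 227, 497, 767, 1037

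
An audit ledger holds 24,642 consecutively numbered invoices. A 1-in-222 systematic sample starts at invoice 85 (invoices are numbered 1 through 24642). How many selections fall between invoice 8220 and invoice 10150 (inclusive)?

k = 222
First selection ≥ 8220: 85 + ⌈(8220−85)/222⌉·222 = 85 + 37×222 = 8299
Last selection ≤ 10150: 85 + ⌊(10150−85)/222⌋·222 = 85 + 45×222 = 10075
Count = 45 − 37 + 1 = 9

9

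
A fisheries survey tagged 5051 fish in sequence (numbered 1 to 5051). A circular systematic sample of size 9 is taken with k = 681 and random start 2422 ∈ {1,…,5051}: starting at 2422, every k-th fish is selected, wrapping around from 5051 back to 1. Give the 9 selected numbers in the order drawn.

Selection 1: 2422
Selection 2: 2422 + 681 = 3103
Selection 3: 3103 + 681 = 3784
Selection 4: 3784 + 681 = 4465
Selection 5: 4465 + 681 = 5146 → 5146 − 5051 = 95
Selection 6: 95 + 681 = 776
Selection 7: 776 + 681 = 1457
Selection 8: 1457 + 681 = 2138
Selection 9: 2138 + 681 = 2819

2422, 3103, 3784, 4465, 95, 776, 1457, 2138, 2819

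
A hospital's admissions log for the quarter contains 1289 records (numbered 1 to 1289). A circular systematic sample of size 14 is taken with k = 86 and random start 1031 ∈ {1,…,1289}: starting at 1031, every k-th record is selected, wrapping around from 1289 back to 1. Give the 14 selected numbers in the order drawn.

Selection 1: 1031
Selection 2: 1031 + 86 = 1117
Selection 3: 1117 + 86 = 1203
Selection 4: 1203 + 86 = 1289
Selection 5: 1289 + 86 = 1375 → 1375 − 1289 = 86
Selection 6: 86 + 86 = 172
Selection 7: 172 + 86 = 258
Selection 8: 258 + 86 = 344
Selection 9: 344 + 86 = 430
Selection 10: 430 + 86 = 516
Selection 11: 516 + 86 = 602
Selection 12: 602 + 86 = 688
Selection 13: 688 + 86 = 774
Selection 14: 774 + 86 = 860

1031, 1117, 1203, 1289, 86, 172, 258, 344, 430, 516, 602, 688, 774, 860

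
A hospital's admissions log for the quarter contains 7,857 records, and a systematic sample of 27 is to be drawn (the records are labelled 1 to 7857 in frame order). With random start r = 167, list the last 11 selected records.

4823, 5114, 5405, 5696, 5987, 6278, 6569, 6860, 7151, 7442, 7733

k = N/n = 7857/27 = 291
17th selection = 167 + 16×291 = 4823
18th: 4823 + 291 = 5114
19th: 5114 + 291 = 5405
20th: 5405 + 291 = 5696
21st: 5696 + 291 = 5987
22nd: 5987 + 291 = 6278
23rd: 6278 + 291 = 6569
24th: 6569 + 291 = 6860
25th: 6860 + 291 = 7151
26th: 7151 + 291 = 7442
27th: 7442 + 291 = 7733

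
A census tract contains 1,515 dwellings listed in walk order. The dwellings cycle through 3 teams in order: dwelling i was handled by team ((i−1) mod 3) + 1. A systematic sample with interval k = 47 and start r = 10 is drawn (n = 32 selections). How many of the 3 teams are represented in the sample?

Consecutive selections differ by k = 47, so their team numbers differ by 47 mod 3 = 2.
gcd(47, 3) = 1, so the sample visits 3/1 = 3 distinct residues mod 3.
Start 10 is team 1; the teams hit are 1, 2, 3.

3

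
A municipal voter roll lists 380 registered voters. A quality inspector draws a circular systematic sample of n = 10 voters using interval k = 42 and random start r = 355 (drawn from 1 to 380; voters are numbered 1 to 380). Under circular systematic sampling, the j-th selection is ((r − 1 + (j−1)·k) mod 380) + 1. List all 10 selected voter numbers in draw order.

Selection 1: 355
Selection 2: 355 + 42 = 397 → 397 − 380 = 17
Selection 3: 17 + 42 = 59
Selection 4: 59 + 42 = 101
Selection 5: 101 + 42 = 143
Selection 6: 143 + 42 = 185
Selection 7: 185 + 42 = 227
Selection 8: 227 + 42 = 269
Selection 9: 269 + 42 = 311
Selection 10: 311 + 42 = 353

355, 17, 59, 101, 143, 185, 227, 269, 311, 353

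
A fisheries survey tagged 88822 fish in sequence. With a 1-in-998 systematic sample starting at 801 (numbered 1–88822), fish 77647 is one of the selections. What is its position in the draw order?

78

k = 998
position = (77647 − 801)/998 + 1 = 76846/998 + 1 = 77 + 1 = 78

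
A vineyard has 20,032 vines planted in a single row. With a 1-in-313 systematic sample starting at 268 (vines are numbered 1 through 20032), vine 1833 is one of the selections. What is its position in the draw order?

k = 313
position = (1833 − 268)/313 + 1 = 1565/313 + 1 = 5 + 1 = 6

6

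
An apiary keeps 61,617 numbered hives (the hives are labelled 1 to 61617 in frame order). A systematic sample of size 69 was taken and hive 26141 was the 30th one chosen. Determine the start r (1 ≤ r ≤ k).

k = 61617/69 = 893
r = 26141 − (30−1)×893 = 26141 − 25897 = 244

244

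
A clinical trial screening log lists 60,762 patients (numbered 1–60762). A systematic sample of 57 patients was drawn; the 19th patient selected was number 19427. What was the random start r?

k = 60762/57 = 1066
r = 19427 − (19−1)×1066 = 19427 − 19188 = 239

239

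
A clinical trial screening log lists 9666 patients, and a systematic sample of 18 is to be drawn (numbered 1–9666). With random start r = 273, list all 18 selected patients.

k = N/n = 9666/18 = 537
patient 1: 273
patient 2: 273 + 537 = 810
patient 3: 810 + 537 = 1347
patient 4: 1347 + 537 = 1884
patient 5: 1884 + 537 = 2421
patient 6: 2421 + 537 = 2958
patient 7: 2958 + 537 = 3495
patient 8: 3495 + 537 = 4032
patient 9: 4032 + 537 = 4569
patient 10: 4569 + 537 = 5106
patient 11: 5106 + 537 = 5643
patient 12: 5643 + 537 = 6180
patient 13: 6180 + 537 = 6717
patient 14: 6717 + 537 = 7254
patient 15: 7254 + 537 = 7791
patient 16: 7791 + 537 = 8328
patient 17: 8328 + 537 = 8865
patient 18: 8865 + 537 = 9402

273, 810, 1347, 1884, 2421, 2958, 3495, 4032, 4569, 5106, 5643, 6180, 6717, 7254, 7791, 8328, 8865, 9402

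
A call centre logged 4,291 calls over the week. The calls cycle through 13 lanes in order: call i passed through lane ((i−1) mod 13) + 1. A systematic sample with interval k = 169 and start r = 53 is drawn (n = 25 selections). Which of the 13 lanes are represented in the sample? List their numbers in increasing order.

Consecutive selections differ by k = 169, so their lane numbers differ by 169 mod 13 = 0.
gcd(169, 13) = 13, so the sample visits 13/13 = 1 distinct residues mod 13.
Start 53 is lane 1; the lanes hit are 1.

1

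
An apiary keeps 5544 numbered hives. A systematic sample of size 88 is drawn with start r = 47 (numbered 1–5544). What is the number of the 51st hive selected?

3197

k = 5544/88 = 63
51st selection = r + (51−1)·k = 47 + 50×63 = 47 + 3150 = 3197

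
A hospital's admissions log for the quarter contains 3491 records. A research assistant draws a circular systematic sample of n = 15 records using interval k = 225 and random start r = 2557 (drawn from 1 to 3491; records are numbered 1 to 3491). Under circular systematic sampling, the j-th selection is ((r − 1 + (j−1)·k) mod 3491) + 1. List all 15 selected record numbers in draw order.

2557, 2782, 3007, 3232, 3457, 191, 416, 641, 866, 1091, 1316, 1541, 1766, 1991, 2216

Selection 1: 2557
Selection 2: 2557 + 225 = 2782
Selection 3: 2782 + 225 = 3007
Selection 4: 3007 + 225 = 3232
Selection 5: 3232 + 225 = 3457
Selection 6: 3457 + 225 = 3682 → 3682 − 3491 = 191
Selection 7: 191 + 225 = 416
Selection 8: 416 + 225 = 641
Selection 9: 641 + 225 = 866
Selection 10: 866 + 225 = 1091
Selection 11: 1091 + 225 = 1316
Selection 12: 1316 + 225 = 1541
Selection 13: 1541 + 225 = 1766
Selection 14: 1766 + 225 = 1991
Selection 15: 1991 + 225 = 2216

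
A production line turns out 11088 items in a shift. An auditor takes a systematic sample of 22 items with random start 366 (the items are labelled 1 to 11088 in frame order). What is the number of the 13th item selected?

k = 11088/22 = 504
13th selection = r + (13−1)·k = 366 + 12×504 = 366 + 6048 = 6414

6414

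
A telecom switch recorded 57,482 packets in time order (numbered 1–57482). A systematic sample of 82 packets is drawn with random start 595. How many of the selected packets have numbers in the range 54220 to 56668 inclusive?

3

k = 57482/82 = 701
First selection ≥ 54220: 595 + ⌈(54220−595)/701⌉·701 = 595 + 77×701 = 54572
Last selection ≤ 56668: 595 + ⌊(56668−595)/701⌋·701 = 595 + 79×701 = 55974
Count = 79 − 77 + 1 = 3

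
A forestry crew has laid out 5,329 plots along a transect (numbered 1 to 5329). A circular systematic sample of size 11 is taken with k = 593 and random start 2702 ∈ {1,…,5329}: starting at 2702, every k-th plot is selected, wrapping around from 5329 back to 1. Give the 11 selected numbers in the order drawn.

2702, 3295, 3888, 4481, 5074, 338, 931, 1524, 2117, 2710, 3303

Selection 1: 2702
Selection 2: 2702 + 593 = 3295
Selection 3: 3295 + 593 = 3888
Selection 4: 3888 + 593 = 4481
Selection 5: 4481 + 593 = 5074
Selection 6: 5074 + 593 = 5667 → 5667 − 5329 = 338
Selection 7: 338 + 593 = 931
Selection 8: 931 + 593 = 1524
Selection 9: 1524 + 593 = 2117
Selection 10: 2117 + 593 = 2710
Selection 11: 2710 + 593 = 3303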